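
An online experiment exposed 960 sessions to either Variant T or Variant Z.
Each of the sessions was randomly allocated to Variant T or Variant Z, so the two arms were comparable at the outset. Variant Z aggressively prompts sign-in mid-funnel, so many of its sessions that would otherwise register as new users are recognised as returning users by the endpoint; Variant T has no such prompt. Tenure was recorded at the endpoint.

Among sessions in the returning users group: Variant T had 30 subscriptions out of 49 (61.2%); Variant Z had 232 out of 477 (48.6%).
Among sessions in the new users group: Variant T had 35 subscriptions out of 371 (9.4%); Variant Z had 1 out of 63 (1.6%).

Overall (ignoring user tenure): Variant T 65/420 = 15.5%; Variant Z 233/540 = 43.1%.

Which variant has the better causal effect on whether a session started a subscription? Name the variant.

Variant Z

Variant T is higher inside every user tenure stratum but Variant Z is higher in aggregate. Whether to stratify depends on how user tenure relates to the variant.
Stratifying would compare variants among sessions the variants themselves sorted into user tenure groups — a form of selection on an intermediate. The unconditioned pooled rates give the total causal effect.
Pooled: Variant T 15.5% vs Variant Z 43.1%; Variant Z is higher overall.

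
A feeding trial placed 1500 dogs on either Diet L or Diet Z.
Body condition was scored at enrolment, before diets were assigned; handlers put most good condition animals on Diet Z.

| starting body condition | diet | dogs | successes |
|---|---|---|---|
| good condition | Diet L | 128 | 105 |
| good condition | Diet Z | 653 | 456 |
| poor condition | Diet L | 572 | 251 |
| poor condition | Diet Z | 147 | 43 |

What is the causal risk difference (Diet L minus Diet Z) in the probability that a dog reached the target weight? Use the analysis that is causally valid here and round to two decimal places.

+0.13

The starting body condition-specific comparison favours Diet L throughout, but the pooled figures favour Diet Z. The question is whether to condition on starting body condition.
Starting body condition differs across diets for reasons unrelated to any effect of the diet itself, and it separately predicts the outcome — a classic confounder. We must compare within starting body condition levels.
Adjusting over the population distribution of starting body condition: 0.521·(0.820−0.698) + 0.479·(0.439−0.293) = +0.134.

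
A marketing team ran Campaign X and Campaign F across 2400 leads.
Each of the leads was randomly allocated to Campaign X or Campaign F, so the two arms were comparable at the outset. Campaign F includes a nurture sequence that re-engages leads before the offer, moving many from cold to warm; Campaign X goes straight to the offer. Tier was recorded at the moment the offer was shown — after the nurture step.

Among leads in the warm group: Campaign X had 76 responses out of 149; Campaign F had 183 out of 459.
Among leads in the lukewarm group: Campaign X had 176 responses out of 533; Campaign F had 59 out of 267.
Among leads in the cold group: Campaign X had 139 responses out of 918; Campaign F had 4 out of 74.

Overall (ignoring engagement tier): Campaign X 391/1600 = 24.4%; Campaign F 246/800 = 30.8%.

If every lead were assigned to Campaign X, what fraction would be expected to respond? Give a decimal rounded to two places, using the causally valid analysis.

Stratifying would compare campaigns among leads the campaigns themselves sorted into engagement tier groups — a form of selection on an intermediate. The unconditioned pooled rates give the total causal effect.
So P(outcome | do(Campaign X)) is just the pooled rate for Campaign X: 391/1600 = 0.244.

0.24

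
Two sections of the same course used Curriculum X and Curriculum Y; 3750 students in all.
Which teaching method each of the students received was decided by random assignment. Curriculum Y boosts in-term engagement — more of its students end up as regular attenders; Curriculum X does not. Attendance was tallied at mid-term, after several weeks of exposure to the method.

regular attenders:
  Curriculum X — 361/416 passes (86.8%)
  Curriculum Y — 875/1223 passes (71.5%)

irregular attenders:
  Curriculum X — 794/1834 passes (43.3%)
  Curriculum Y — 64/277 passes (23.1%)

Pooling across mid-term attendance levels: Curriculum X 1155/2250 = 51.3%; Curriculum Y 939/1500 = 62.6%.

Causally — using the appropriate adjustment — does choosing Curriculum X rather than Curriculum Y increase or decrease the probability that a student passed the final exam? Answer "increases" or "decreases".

decreases

Curriculum X is higher inside every mid-term attendance stratum but Curriculum Y is higher in aggregate. Whether to stratify depends on how mid-term attendance relates to the teaching method.
Mid-term attendance is recorded after the teaching method and is itself shifted by it — it sits on the causal path from teaching method to outcome. Conditioning on a mediator would strip out part of the effect we want; the pooled comparison gives the total causal effect.
Pooled: Curriculum X 51.3% vs Curriculum Y 62.6%; Curriculum Y is higher overall.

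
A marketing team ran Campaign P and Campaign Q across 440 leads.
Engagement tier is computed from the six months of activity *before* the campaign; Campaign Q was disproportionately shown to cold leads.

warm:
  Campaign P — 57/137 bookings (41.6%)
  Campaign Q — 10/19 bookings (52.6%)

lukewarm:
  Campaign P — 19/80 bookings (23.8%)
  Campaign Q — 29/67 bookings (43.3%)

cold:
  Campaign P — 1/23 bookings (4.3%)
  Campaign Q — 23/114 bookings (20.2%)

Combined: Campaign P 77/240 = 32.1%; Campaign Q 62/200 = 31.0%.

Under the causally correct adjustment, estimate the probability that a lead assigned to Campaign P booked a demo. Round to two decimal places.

0.24

The engagement tier-specific comparison favours Campaign Q throughout, but the pooled figures favour Campaign P. The question is whether to condition on engagement tier.
Engagement tier satisfies the back-door criterion: it is not a descendant of the campaign, and it blocks the spurious path from campaign to outcome. Adjusting for it (i.e., using the within-engagement tier rates) gives the causal effect.
Standardising Campaign P to the population engagement tier mix: 0.355·57/137 + 0.334·19/80 + 0.311·1/23 = 0.240.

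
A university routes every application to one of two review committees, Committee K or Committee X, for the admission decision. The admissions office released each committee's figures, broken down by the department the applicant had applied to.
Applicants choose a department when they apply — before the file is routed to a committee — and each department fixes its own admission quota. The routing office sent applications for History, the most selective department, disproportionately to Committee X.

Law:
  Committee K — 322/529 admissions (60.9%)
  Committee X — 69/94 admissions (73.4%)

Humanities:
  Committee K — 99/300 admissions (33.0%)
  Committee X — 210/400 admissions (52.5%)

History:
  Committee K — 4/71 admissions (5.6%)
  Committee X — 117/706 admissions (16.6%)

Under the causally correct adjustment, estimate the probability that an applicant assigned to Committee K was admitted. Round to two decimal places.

The stratified and pooled comparisons disagree (Committee X wins within each department; Committee K wins overall), so the answer turns on the causal role of department.
Department is set before the review committee has any effect — it is not caused by the review committee — and it independently drives the outcome. That makes it a confounder, so the causal comparison is within department levels.
Standardising Committee K to the population department mix: 0.297·322/529 + 0.333·99/300 + 0.370·4/71 = 0.311.

0.31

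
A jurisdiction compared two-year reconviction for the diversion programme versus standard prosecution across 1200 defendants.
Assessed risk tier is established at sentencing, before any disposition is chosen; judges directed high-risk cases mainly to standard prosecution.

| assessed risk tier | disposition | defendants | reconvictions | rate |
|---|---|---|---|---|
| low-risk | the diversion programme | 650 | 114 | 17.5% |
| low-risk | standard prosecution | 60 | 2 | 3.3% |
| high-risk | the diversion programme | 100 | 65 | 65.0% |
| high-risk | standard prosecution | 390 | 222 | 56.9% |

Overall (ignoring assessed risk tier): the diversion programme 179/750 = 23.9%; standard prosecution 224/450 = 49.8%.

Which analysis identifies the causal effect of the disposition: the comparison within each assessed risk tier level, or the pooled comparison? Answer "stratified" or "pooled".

Assessed risk tier is set before the disposition has any effect — it is not caused by the disposition — and it independently drives the outcome. That makes it a confounder, so the causal comparison is within assessed risk tier levels.
Within each level — low-risk: 17.5% vs 3.3%; high-risk: 65.0% vs 56.9% — standard prosecution is lower every time.

stratified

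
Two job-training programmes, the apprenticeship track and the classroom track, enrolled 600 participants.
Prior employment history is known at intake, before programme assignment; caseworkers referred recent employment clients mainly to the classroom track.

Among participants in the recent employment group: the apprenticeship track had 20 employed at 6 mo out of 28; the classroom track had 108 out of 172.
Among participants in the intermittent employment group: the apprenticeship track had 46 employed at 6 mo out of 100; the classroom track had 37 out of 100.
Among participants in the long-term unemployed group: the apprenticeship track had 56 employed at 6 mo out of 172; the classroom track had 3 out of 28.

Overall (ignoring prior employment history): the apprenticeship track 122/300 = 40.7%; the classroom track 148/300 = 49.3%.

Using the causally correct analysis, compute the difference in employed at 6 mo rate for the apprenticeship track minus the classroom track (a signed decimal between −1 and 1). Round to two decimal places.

Since prior employment history is a pre-existing factor (not a product of the programme) and it affects the outcome on its own, it is a confounder. The stratified rates, not the pooled rate, identify the causal effect.
Adjusting over the population distribution of prior employment history: 0.333·(0.714−0.628) + 0.333·(0.460−0.370) + 0.333·(0.326−0.107) = +0.132.

+0.13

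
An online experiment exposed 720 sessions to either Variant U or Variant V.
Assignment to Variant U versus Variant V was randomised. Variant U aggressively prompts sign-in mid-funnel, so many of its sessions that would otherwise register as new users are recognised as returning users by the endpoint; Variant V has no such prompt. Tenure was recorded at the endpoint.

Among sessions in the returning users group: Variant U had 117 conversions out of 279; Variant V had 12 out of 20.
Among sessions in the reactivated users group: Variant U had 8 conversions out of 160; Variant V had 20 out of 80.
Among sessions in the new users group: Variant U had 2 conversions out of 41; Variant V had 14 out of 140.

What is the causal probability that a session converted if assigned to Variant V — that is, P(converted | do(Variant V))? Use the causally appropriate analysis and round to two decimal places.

0.19

The distribution of user tenure is itself part of what the variant does — it is an intermediate outcome. Holding it fixed would remove that part of the effect; the total effect is the pooled difference.
So P(outcome | do(Variant V)) is just the pooled rate for Variant V: 46/240 = 0.192.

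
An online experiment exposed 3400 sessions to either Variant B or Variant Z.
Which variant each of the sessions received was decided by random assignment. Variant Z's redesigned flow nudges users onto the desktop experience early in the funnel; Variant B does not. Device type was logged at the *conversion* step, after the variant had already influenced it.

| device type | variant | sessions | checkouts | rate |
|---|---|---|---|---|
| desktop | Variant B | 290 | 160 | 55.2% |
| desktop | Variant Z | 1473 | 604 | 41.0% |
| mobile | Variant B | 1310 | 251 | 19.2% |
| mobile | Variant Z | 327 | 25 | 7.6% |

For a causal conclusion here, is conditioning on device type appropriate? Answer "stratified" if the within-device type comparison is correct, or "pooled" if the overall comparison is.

pooled

The device type-specific comparison favours Variant B throughout, but the pooled figures favour Variant Z. The question is whether to condition on device type.
Device type here is a post-treatment variable shaped by the variant; conditioning on it would introduce bias rather than remove it. The overall comparison is the causal one.
Pooled: Variant B 25.7% vs Variant Z 34.9%; Variant Z is higher overall.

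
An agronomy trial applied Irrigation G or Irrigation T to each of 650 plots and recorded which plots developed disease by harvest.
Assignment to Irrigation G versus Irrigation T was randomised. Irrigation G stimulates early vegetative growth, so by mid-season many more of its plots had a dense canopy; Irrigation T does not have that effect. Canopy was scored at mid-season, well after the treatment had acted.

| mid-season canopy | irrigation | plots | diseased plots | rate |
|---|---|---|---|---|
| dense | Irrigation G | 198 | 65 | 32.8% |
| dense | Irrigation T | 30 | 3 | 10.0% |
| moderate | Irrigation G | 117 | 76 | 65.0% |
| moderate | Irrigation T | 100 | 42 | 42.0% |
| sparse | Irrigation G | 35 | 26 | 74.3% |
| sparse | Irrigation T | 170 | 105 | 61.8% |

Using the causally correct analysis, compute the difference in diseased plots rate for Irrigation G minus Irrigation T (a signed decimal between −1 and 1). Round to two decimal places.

-0.02

Mid-season canopy is downstream of the irrigation. One should not condition on a consequence of treatment, so the overall rates are the right comparison.
The causal difference is the pooled difference: 0.477 − 0.500 = -0.023.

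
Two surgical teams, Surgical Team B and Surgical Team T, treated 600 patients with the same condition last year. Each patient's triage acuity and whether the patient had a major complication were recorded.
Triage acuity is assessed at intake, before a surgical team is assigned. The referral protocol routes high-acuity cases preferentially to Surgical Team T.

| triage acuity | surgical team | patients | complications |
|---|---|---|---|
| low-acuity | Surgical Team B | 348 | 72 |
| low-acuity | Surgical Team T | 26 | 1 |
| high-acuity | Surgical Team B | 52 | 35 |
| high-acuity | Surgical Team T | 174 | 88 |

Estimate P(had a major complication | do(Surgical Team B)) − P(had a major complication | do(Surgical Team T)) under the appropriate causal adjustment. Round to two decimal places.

+0.17

Within every triage acuity level Surgical Team T has the lower rate, yet pooled Surgical Team B does — Simpson's reversal.
Since triage acuity is a pre-existing factor (not a product of the surgical team) and it affects the outcome on its own, it is a confounder. The stratified rates, not the pooled rate, identify the causal effect.
Adjusting over the population distribution of triage acuity: 0.623·(0.207−0.038) + 0.377·(0.673−0.506) = +0.168.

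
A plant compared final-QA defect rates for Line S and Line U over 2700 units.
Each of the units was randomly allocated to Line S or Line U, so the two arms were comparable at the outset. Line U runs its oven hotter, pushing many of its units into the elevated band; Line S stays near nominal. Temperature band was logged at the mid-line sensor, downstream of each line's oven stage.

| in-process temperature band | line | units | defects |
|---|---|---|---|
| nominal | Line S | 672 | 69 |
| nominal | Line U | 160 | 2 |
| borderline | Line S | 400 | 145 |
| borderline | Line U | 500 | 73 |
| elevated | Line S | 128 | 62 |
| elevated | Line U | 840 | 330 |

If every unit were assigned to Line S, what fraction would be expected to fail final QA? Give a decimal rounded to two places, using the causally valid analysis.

In-process temperature band here is a post-treatment variable shaped by the line; conditioning on it would introduce bias rather than remove it. The overall comparison is the causal one.
So P(outcome | do(Line S)) is just the pooled rate for Line S: 276/1200 = 0.230.

0.23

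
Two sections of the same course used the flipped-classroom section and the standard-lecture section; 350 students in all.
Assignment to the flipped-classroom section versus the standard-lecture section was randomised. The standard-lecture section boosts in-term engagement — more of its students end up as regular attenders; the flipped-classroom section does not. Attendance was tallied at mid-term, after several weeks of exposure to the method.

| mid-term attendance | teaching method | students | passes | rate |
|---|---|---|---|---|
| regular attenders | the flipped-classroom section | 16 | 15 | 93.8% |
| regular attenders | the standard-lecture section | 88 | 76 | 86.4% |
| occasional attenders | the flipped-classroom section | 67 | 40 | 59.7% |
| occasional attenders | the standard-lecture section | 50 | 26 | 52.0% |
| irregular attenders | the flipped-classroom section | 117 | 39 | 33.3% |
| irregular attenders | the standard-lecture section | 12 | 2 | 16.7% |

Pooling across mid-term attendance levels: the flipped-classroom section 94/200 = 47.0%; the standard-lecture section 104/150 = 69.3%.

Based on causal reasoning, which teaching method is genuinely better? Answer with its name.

Mid-term attendance here is a post-treatment variable shaped by the teaching method; conditioning on it would introduce bias rather than remove it. The overall comparison is the causal one.
Pooled: the flipped-classroom section 47.0% vs the standard-lecture section 69.3%; the standard-lecture section is higher overall.

the standard-lecture section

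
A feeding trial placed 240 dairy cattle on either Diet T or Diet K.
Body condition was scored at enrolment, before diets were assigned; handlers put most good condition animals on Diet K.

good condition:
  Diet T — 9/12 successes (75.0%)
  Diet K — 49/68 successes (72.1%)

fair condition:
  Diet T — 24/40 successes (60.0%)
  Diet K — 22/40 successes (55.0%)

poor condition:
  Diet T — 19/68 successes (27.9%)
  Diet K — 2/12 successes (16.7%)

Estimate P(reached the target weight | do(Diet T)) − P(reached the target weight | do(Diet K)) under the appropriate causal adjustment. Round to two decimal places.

Starting body condition is set before the diet has any effect — it is not caused by the diet — and it independently drives the outcome. That makes it a confounder, so the causal comparison is within starting body condition levels.
Adjusting over the population distribution of starting body condition: 0.333·(0.750−0.721) + 0.333·(0.600−0.550) + 0.333·(0.279−0.167) = +0.064.

+0.06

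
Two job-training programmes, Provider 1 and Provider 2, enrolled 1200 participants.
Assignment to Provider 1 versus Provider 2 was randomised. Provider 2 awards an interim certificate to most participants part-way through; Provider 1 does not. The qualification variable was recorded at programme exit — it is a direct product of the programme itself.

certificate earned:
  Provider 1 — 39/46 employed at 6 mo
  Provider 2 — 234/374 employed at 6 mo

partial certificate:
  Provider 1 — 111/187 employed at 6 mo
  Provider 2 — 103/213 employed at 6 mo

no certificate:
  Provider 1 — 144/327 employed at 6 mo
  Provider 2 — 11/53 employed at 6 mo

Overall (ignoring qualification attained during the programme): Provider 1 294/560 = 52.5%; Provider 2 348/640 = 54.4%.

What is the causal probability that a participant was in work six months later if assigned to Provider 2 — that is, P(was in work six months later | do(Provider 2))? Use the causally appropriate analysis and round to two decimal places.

Qualification attained during the programme is recorded after the programme and is itself shifted by it — it sits on the causal path from programme to outcome. Conditioning on a mediator would strip out part of the effect we want; the pooled comparison gives the total causal effect.
So P(outcome | do(Provider 2)) is just the pooled rate for Provider 2: 348/640 = 0.544.

0.54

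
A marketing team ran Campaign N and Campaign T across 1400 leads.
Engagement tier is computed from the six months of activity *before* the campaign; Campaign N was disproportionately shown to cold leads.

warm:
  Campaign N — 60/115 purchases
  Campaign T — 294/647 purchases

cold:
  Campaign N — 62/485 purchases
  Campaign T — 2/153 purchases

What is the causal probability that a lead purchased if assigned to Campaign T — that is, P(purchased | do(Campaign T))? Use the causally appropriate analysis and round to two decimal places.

0.25

Engagement tier satisfies the back-door criterion: it is not a descendant of the campaign, and it blocks the spurious path from campaign to outcome. Adjusting for it (i.e., using the within-engagement tier rates) gives the causal effect.
Standardising Campaign T to the population engagement tier mix: 0.544·294/647 + 0.456·2/153 = 0.253.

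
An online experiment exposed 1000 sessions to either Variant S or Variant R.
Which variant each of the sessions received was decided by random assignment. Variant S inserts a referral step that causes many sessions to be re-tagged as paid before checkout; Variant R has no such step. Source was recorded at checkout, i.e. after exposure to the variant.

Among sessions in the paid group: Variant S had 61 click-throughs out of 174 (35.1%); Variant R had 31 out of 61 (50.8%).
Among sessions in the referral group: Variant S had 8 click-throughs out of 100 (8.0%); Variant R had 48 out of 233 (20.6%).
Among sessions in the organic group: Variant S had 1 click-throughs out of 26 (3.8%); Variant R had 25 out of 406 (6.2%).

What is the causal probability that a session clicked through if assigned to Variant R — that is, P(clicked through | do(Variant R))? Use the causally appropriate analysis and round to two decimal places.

0.15

Because the variant influences traffic source, traffic source is a post-treatment mediator, not a confounder. Stratifying on it would bias the estimate; the causal effect is the crude pooled difference.
So P(outcome | do(Variant R)) is just the pooled rate for Variant R: 104/700 = 0.149.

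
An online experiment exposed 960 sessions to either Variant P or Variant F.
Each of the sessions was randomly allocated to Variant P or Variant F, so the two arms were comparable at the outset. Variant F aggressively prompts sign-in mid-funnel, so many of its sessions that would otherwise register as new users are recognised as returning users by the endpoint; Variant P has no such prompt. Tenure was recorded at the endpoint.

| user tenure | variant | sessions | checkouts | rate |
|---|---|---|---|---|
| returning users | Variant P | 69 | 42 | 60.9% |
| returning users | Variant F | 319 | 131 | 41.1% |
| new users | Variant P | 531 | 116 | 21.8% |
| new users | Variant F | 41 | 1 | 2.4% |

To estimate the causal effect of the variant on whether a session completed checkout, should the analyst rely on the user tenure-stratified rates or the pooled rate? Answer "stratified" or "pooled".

Variant P is higher inside every user tenure stratum but Variant F is higher in aggregate. Whether to stratify depends on how user tenure relates to the variant.
User tenure is downstream of the variant. One should not condition on a consequence of treatment, so the overall rates are the right comparison.
Pooled: Variant P 26.3% vs Variant F 36.7%; Variant F is higher overall.

pooled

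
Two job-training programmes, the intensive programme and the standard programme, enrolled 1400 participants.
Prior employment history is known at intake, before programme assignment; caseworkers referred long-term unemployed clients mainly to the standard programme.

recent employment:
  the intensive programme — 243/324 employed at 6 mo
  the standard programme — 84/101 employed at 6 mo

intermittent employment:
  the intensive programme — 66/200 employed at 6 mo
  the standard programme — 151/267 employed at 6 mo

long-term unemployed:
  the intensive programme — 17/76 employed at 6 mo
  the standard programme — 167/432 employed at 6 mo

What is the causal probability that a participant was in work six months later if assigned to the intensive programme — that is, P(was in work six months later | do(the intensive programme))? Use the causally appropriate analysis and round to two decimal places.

0.42

The stratified and pooled comparisons disagree (the standard programme wins within each prior employment history; the intensive programme wins overall), so the answer turns on the causal role of prior employment history.
Prior employment history differs across programmes for reasons unrelated to any effect of the programme itself, and it separately predicts the outcome — a classic confounder. We must compare within prior employment history levels.
Standardising the intensive programme to the population prior employment history mix: 0.304·243/324 + 0.334·66/200 + 0.363·17/76 = 0.419.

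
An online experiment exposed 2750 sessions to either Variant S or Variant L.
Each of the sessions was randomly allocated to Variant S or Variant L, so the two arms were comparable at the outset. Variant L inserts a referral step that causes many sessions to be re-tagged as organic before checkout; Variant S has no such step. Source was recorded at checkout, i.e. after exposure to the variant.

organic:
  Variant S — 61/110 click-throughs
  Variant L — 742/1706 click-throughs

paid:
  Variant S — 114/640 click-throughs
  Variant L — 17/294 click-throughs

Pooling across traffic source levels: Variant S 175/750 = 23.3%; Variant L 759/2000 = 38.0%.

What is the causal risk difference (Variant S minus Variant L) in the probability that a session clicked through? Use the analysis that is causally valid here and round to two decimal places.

-0.15

Variant S is higher inside every traffic source stratum but Variant L is higher in aggregate. Whether to stratify depends on how traffic source relates to the variant.
Traffic source here is a post-treatment variable shaped by the variant; conditioning on it would introduce bias rather than remove it. The overall comparison is the causal one.
The causal difference is the pooled difference: 0.233 − 0.380 = -0.146.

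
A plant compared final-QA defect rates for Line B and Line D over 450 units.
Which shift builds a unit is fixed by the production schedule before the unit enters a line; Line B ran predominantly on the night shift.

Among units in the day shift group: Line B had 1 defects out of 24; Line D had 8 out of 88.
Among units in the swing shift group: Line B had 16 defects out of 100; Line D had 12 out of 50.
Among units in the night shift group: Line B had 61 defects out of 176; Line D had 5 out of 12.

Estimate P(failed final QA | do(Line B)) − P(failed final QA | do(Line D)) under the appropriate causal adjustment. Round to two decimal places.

Since shift is a pre-existing factor (not a product of the line) and it affects the outcome on its own, it is a confounder. The stratified rates, not the pooled rate, identify the causal effect.
Adjusting over the population distribution of shift: 0.249·(0.042−0.091) + 0.333·(0.160−0.240) + 0.418·(0.347−0.417) = -0.068.

-0.07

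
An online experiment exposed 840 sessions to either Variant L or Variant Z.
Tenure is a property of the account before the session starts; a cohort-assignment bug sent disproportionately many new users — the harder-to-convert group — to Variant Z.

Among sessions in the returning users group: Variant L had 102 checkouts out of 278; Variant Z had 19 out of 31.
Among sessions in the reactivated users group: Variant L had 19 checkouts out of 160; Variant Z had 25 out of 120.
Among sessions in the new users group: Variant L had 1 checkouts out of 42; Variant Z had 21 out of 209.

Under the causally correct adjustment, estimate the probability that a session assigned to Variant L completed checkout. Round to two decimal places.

Within every user tenure level Variant Z has the higher rate, yet pooled Variant L does — Simpson's reversal.
Nothing the variant does changes user tenure; the imbalance is an allocation artefact. With user tenure also predicting the outcome, the pooled figure is confounded, and the within-stratum comparison is the causal one.
Standardising Variant L to the population user tenure mix: 0.368·102/278 + 0.333·19/160 + 0.299·1/42 = 0.182.

0.18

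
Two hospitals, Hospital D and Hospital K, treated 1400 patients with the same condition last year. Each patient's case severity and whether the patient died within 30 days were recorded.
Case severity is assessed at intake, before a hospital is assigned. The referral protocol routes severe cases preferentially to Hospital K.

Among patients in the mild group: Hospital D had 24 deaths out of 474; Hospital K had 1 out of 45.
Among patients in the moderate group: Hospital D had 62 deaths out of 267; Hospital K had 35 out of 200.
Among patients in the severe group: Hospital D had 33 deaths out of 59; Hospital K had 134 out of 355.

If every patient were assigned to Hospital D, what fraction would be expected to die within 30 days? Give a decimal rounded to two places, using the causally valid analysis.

Nothing the hospital does changes case severity; the imbalance is an allocation artefact. With case severity also predicting the outcome, the pooled figure is confounded, and the within-stratum comparison is the causal one.
Standardising Hospital D to the population case severity mix: 0.371·24/474 + 0.334·62/267 + 0.296·33/59 = 0.262.

0.26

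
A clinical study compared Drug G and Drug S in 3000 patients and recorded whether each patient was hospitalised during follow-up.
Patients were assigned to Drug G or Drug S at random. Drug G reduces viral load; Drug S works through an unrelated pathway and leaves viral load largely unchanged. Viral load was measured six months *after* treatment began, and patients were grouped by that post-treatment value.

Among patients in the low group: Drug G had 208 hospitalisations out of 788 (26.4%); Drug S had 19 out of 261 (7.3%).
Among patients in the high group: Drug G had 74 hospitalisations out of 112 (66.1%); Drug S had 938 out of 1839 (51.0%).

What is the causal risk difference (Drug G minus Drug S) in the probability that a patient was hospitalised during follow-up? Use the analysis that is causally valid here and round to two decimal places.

-0.14

The viral load-specific comparison favours Drug S throughout, but the pooled figures favour Drug G. The question is whether to condition on viral load.
Viral load is downstream of the drug. One should not condition on a consequence of treatment, so the overall rates are the right comparison.
The causal difference is the pooled difference: 0.313 − 0.456 = -0.142.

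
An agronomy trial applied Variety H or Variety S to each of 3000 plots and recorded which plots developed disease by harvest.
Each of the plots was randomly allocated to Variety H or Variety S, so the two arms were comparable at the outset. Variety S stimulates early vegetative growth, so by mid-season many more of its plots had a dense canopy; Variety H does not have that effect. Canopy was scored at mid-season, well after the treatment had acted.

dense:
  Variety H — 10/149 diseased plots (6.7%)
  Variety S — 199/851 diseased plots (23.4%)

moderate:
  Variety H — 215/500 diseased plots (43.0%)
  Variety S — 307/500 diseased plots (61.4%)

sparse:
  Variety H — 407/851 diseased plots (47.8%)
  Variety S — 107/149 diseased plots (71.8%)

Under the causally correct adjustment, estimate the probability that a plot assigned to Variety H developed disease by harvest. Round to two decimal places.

Mid-season canopy lies on the pathway variety → mid-season canopy → outcome, so adjusting for it blocks the indirect effect. For the total causal effect of variety, use the unadjusted pooled rates.
So P(outcome | do(Variety H)) is just the pooled rate for Variety H: 632/1500 = 0.421.

0.42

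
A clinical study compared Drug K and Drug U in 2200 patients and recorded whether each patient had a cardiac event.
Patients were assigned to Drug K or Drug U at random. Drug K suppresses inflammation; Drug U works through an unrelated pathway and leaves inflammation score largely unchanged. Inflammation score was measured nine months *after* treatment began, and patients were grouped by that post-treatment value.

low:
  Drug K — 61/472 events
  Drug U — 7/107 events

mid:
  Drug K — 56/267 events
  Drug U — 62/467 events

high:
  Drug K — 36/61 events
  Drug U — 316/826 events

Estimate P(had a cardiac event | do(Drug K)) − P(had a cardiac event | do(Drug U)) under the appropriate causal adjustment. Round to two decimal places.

-0.08

Inflammation score here is a post-treatment variable shaped by the drug; conditioning on it would introduce bias rather than remove it. The overall comparison is the causal one.
The causal difference is the pooled difference: 0.191 − 0.275 = -0.084.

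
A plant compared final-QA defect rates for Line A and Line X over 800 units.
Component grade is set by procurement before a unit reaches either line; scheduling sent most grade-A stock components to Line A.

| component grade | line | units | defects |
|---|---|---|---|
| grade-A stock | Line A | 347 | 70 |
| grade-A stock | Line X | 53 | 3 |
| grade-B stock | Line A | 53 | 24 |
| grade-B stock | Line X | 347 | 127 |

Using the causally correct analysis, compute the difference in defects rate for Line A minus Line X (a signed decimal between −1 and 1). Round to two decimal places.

+0.12

Component grade satisfies the back-door criterion: it is not a descendant of the line, and it blocks the spurious path from line to outcome. Adjusting for it (i.e., using the within-component grade rates) gives the causal effect.
Adjusting over the population distribution of component grade: 0.500·(0.202−0.057) + 0.500·(0.453−0.366) = +0.116.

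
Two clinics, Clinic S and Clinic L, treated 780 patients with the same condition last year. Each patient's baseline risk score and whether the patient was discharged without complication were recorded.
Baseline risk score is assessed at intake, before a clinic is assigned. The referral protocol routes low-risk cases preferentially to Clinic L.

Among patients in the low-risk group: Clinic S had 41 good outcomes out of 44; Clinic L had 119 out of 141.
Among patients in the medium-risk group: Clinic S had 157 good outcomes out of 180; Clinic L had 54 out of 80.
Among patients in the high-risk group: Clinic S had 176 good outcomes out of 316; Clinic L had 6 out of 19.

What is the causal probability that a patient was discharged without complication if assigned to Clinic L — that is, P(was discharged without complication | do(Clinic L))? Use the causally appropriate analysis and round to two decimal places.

Here baseline risk score is a common cause — it drives both which clinic a case falls under and the outcome. The crude comparison mixes populations; the stratum-specific rates are the causally relevant ones.
Standardising Clinic L to the population baseline risk score mix: 0.237·119/141 + 0.333·54/80 + 0.429·6/19 = 0.561.

0.56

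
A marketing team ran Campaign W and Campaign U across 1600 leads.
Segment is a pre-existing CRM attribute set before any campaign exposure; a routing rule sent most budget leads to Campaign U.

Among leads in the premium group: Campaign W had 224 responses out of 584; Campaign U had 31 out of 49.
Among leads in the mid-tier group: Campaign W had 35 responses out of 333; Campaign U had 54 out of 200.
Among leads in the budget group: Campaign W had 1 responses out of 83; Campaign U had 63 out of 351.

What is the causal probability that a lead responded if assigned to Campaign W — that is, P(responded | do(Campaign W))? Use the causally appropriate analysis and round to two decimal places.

0.19

Customer segment differs across campaigns for reasons unrelated to any effect of the campaign itself, and it separately predicts the outcome — a classic confounder. We must compare within customer segment levels.
Standardising Campaign W to the population customer segment mix: 0.396·224/584 + 0.333·35/333 + 0.271·1/83 = 0.190.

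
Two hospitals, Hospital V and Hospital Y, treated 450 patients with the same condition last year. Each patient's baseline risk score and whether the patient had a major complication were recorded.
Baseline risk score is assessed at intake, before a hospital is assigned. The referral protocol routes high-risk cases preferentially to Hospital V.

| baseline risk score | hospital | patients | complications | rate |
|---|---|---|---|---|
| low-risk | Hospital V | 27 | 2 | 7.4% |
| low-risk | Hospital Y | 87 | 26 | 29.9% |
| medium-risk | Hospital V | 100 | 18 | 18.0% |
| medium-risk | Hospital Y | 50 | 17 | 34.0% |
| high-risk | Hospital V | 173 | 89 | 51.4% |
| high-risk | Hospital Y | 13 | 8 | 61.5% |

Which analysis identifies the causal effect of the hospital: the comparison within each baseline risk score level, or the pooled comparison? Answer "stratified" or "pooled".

stratified

The stratified and pooled comparisons disagree (Hospital V wins within each baseline risk score; Hospital Y wins overall), so the answer turns on the causal role of baseline risk score.
Baseline risk score is set before the hospital has any effect — it is not caused by the hospital — and it independently drives the outcome. That makes it a confounder, so the causal comparison is within baseline risk score levels.
Within each level — low-risk: 7.4% vs 29.9%; medium-risk: 18.0% vs 34.0%; high-risk: 51.4% vs 61.5% — Hospital V is lower every time.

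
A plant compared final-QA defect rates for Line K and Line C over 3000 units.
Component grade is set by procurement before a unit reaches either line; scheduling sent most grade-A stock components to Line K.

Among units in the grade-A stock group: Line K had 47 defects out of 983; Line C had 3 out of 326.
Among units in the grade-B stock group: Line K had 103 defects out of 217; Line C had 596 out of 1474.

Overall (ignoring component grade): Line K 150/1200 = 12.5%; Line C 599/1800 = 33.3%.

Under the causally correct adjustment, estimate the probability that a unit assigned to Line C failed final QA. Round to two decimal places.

0.23

Component grade satisfies the back-door criterion: it is not a descendant of the line, and it blocks the spurious path from line to outcome. Adjusting for it (i.e., using the within-component grade rates) gives the causal effect.
Standardising Line C to the population component grade mix: 0.436·3/326 + 0.564·596/1474 = 0.232.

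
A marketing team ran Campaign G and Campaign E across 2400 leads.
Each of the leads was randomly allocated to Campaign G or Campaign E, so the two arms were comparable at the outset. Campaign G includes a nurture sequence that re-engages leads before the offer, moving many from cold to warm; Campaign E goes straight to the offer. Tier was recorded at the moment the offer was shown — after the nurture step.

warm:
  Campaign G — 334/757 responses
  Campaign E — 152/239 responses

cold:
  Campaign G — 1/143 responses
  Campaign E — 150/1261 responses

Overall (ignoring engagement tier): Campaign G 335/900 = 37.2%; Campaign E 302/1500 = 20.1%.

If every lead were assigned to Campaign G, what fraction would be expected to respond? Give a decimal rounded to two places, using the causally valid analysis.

0.37

Within every engagement tier level Campaign E has the higher rate, yet pooled Campaign G does — Simpson's reversal.
Engagement tier lies on the pathway campaign → engagement tier → outcome, so adjusting for it blocks the indirect effect. For the total causal effect of campaign, use the unadjusted pooled rates.
So P(outcome | do(Campaign G)) is just the pooled rate for Campaign G: 335/900 = 0.372.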